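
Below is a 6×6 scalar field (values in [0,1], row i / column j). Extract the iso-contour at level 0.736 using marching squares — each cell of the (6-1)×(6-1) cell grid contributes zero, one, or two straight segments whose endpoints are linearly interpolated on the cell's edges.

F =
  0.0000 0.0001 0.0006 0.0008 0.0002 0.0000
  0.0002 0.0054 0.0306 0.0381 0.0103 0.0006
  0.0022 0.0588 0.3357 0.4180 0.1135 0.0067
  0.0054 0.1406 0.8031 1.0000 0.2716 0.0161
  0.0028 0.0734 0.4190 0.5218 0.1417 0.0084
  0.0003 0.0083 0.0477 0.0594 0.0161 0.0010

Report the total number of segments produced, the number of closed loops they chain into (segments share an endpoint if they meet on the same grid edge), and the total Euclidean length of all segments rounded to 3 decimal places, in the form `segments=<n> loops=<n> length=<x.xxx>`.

cell (2,1): code 0100 → (2.856,2.000)–(3.000,1.899)
cell (2,2): code 1100 → (2.546,3.000)–(2.856,2.000)
cell (2,3): code 1000 → (3.000,3.362)–(2.546,3.000)
cell (3,1): code 0010 → (3.000,1.899)–(3.175,2.000)
cell (3,2): code 0011 → (3.175,2.000)–(3.552,3.000)
cell (3,3): code 0001 → (3.552,3.000)–(3.000,3.362)
total: 6 segments, chained into 1 closed loop(s), length Σ = 3.734456

segments=6 loops=1 length=3.734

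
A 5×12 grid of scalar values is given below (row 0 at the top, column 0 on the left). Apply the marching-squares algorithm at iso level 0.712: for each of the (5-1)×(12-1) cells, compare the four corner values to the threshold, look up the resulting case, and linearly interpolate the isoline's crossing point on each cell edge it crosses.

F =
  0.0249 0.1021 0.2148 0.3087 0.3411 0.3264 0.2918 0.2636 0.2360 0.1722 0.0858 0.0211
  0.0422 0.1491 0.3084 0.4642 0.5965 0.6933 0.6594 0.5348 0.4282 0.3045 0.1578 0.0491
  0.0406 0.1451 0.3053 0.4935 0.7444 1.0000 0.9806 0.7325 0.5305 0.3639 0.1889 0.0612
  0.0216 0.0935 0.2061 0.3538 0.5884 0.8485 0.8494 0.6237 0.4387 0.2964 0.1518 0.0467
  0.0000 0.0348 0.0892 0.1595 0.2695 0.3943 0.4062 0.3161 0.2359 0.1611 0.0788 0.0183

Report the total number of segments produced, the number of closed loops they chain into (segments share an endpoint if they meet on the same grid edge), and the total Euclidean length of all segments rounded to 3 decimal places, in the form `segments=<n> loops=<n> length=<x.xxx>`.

cell (1,3): code 0100 → (1.781,4.000)–(2.000,3.871)
cell (1,4): code 1100 → (1.061,5.000)–(1.781,4.000)
cell (1,5): code 1100 → (1.164,6.000)–(1.061,5.000)
cell (1,6): code 1100 → (1.896,7.000)–(1.164,6.000)
cell (1,7): code 1000 → (2.000,7.101)–(1.896,7.000)
cell (2,3): code 0010 → (2.000,3.871)–(2.208,4.000)
cell (2,4): code 0111 → (2.208,4.000)–(3.000,4.475)
cell (2,6): code 1011 → (3.000,6.609)–(2.188,7.000)
cell (2,7): code 0001 → (2.188,7.000)–(2.000,7.101)
cell (3,4): code 0010 → (3.000,4.475)–(3.301,5.000)
cell (3,5): code 0011 → (3.301,5.000)–(3.310,6.000)
cell (3,6): code 0001 → (3.310,6.000)–(3.000,6.609)
total: 12 segments, chained into 1 closed loop(s), length Σ = 8.447861

segments=12 loops=1 length=8.448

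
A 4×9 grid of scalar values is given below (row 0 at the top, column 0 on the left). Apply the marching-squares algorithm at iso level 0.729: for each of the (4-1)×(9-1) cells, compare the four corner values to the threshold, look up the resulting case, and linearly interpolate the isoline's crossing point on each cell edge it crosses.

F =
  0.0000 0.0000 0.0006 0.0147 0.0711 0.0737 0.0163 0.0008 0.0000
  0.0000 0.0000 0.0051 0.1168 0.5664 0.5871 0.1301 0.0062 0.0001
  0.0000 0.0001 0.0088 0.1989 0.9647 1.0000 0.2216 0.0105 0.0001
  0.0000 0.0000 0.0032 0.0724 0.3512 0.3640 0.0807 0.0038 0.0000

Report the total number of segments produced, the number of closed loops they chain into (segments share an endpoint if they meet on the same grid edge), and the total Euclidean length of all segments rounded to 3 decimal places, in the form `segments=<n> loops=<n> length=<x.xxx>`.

segments=6 loops=1 length=4.455

cell (1,3): code 0100 → (1.408,4.000)–(2.000,3.692)
cell (1,4): code 1100 → (1.344,5.000)–(1.408,4.000)
cell (1,5): code 1000 → (2.000,5.348)–(1.344,5.000)
cell (2,3): code 0010 → (2.000,3.692)–(2.384,4.000)
cell (2,4): code 0011 → (2.384,4.000)–(2.426,5.000)
cell (2,5): code 0001 → (2.426,5.000)–(2.000,5.348)
total: 6 segments, chained into 1 closed loop(s), length Σ = 4.455453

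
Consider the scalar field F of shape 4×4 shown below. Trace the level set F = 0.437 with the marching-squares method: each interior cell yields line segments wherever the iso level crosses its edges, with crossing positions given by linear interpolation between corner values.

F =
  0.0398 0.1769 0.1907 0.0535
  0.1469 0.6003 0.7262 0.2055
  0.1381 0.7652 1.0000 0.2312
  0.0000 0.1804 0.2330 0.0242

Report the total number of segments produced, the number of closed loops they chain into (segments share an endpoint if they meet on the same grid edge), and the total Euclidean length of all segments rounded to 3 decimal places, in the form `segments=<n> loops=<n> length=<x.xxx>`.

cell (0,0): code 0100 → (0.614,1.000)–(1.000,0.640)
cell (0,1): code 1100 → (0.460,2.000)–(0.614,1.000)
cell (0,2): code 1000 → (1.000,2.555)–(0.460,2.000)
cell (1,0): code 0110 → (1.000,0.640)–(2.000,0.477)
cell (1,2): code 1001 → (2.000,2.732)–(1.000,2.555)
cell (2,0): code 0010 → (2.000,0.477)–(2.561,1.000)
cell (2,1): code 0011 → (2.561,1.000)–(2.734,2.000)
cell (2,2): code 0001 → (2.734,2.000)–(2.000,2.732)
total: 8 segments, chained into 1 closed loop(s), length Σ = 7.162054

segments=8 loops=1 length=7.162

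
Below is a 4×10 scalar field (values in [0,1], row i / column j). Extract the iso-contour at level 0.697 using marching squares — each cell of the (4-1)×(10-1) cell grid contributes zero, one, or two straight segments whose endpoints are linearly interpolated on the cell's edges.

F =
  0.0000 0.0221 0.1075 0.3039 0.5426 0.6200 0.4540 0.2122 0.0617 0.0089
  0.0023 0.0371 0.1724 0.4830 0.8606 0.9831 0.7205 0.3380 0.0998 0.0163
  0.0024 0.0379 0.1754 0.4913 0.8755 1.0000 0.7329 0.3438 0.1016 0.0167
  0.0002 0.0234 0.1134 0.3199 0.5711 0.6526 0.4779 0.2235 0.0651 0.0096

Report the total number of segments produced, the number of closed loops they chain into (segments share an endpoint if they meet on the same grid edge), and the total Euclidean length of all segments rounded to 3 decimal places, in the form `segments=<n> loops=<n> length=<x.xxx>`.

cell (0,3): code 0100 → (0.486,4.000)–(1.000,3.567)
cell (0,4): code 1100 → (0.212,5.000)–(0.486,4.000)
cell (0,5): code 1100 → (0.912,6.000)–(0.212,5.000)
cell (0,6): code 1000 → (1.000,6.061)–(0.912,6.000)
cell (1,3): code 0110 → (1.000,3.567)–(2.000,3.535)
cell (1,6): code 1001 → (2.000,6.092)–(1.000,6.061)
cell (2,3): code 0010 → (2.000,3.535)–(2.586,4.000)
cell (2,4): code 0011 → (2.586,4.000)–(2.872,5.000)
cell (2,5): code 0011 → (2.872,5.000)–(2.141,6.000)
cell (2,6): code 0001 → (2.141,6.000)–(2.000,6.092)
total: 10 segments, chained into 1 closed loop(s), length Σ = 8.233714

segments=10 loops=1 length=8.234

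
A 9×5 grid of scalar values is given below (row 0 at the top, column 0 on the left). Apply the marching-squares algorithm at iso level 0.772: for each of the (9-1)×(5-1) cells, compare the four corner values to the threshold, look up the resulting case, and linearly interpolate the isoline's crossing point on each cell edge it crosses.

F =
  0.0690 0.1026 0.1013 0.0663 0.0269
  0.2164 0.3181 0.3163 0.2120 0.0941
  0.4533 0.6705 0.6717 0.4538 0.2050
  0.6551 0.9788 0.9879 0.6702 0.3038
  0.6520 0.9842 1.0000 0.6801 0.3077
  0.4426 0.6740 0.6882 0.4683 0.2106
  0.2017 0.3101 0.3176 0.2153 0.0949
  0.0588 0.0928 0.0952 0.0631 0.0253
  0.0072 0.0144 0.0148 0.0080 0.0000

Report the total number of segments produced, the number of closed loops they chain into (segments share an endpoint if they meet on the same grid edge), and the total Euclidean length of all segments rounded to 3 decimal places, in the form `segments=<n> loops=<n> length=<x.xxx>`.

segments=8 loops=1 length=7.848

cell (2,0): code 0100 → (2.329,1.000)–(3.000,0.361)
cell (2,1): code 1100 → (2.317,2.000)–(2.329,1.000)
cell (2,2): code 1000 → (3.000,2.680)–(2.317,2.000)
cell (3,0): code 0110 → (3.000,0.361)–(4.000,0.361)
cell (3,2): code 1001 → (4.000,2.713)–(3.000,2.680)
cell (4,0): code 0010 → (4.000,0.361)–(4.684,1.000)
cell (4,1): code 0011 → (4.684,1.000)–(4.731,2.000)
cell (4,2): code 0001 → (4.731,2.000)–(4.000,2.713)
total: 8 segments, chained into 1 closed loop(s), length Σ = 7.848465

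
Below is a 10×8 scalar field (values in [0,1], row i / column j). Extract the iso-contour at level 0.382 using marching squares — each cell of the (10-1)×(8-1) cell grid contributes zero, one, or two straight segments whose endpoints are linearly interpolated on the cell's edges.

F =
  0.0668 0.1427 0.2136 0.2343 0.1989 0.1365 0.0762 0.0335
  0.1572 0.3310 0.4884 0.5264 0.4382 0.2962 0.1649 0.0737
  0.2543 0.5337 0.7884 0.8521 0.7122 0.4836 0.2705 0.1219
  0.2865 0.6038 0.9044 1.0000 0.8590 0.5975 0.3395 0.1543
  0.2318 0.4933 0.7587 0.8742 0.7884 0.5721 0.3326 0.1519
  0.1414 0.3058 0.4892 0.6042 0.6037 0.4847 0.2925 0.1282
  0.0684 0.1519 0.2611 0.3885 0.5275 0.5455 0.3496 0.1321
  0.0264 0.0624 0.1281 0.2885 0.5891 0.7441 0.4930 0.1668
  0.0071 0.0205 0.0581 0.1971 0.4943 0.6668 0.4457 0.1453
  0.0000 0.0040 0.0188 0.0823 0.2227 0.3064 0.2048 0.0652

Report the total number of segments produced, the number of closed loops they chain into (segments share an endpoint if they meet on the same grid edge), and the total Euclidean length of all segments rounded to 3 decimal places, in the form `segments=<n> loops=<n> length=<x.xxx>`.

cell (0,1): code 0100 → (0.613,2.000)–(1.000,1.324)
cell (0,2): code 1100 → (0.506,3.000)–(0.613,2.000)
cell (0,3): code 1100 → (0.765,4.000)–(0.506,3.000)
cell (0,4): code 1000 → (1.000,4.396)–(0.765,4.000)
cell (1,0): code 0100 → (1.252,1.000)–(2.000,0.457)
cell (1,1): code 1110 → (1.000,1.324)–(1.252,1.000)
cell (1,4): code 1101 → (1.458,5.000)–(1.000,4.396)
cell (1,5): code 1000 → (2.000,5.477)–(1.458,5.000)
cell (2,0): code 0110 → (2.000,0.457)–(3.000,0.301)
cell (2,5): code 1001 → (3.000,5.835)–(2.000,5.477)
cell (3,0): code 0110 → (3.000,0.301)–(4.000,0.574)
cell (3,5): code 1001 → (4.000,5.794)–(3.000,5.835)
cell (4,0): code 0010 → (4.000,0.574)–(4.594,1.000)
cell (4,1): code 0111 → (4.594,1.000)–(5.000,1.415)
cell (4,5): code 1001 → (5.000,5.534)–(4.000,5.794)
cell (5,1): code 0010 → (5.000,1.415)–(5.470,2.000)
cell (5,2): code 0111 → (5.470,2.000)–(6.000,2.949)
cell (5,5): code 1001 → (6.000,5.835)–(5.000,5.534)
cell (6,2): code 0010 → (6.000,2.949)–(6.065,3.000)
cell (6,3): code 0111 → (6.065,3.000)–(7.000,3.311)
cell (6,5): code 1101 → (6.226,6.000)–(6.000,5.835)
cell (6,6): code 1000 → (7.000,6.340)–(6.226,6.000)
cell (7,3): code 0110 → (7.000,3.311)–(8.000,3.622)
cell (7,6): code 1001 → (8.000,6.212)–(7.000,6.340)
cell (8,3): code 0010 → (8.000,3.622)–(8.413,4.000)
cell (8,4): code 0011 → (8.413,4.000)–(8.790,5.000)
cell (8,5): code 0011 → (8.790,5.000)–(8.264,6.000)
cell (8,6): code 0001 → (8.264,6.000)–(8.000,6.212)
total: 28 segments, chained into 1 closed loop(s), length Σ = 22.777310

segments=28 loops=1 length=22.777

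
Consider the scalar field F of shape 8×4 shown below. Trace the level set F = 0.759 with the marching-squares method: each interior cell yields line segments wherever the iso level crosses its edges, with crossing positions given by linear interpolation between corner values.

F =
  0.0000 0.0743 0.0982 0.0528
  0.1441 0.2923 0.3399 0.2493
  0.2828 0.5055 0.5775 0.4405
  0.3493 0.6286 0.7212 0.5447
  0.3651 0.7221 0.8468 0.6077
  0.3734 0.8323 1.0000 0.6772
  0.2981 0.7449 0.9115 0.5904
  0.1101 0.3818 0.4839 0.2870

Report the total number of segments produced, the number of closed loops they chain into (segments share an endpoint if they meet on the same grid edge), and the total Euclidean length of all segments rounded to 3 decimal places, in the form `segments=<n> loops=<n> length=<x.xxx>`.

cell (3,1): code 0100 → (3.301,2.000)–(4.000,1.296)
cell (3,2): code 1000 → (4.000,2.367)–(3.301,2.000)
cell (4,0): code 0100 → (4.335,1.000)–(5.000,0.840)
cell (4,1): code 1110 → (4.000,1.296)–(4.335,1.000)
cell (4,2): code 1001 → (5.000,2.747)–(4.000,2.367)
cell (5,0): code 0010 → (5.000,0.840)–(5.839,1.000)
cell (5,1): code 0111 → (5.839,1.000)–(6.000,1.085)
cell (5,2): code 1001 → (6.000,2.475)–(5.000,2.747)
cell (6,1): code 0010 → (6.000,1.085)–(6.357,2.000)
cell (6,2): code 0001 → (6.357,2.000)–(6.000,2.475)
total: 10 segments, chained into 1 closed loop(s), length Σ = 7.630758

segments=10 loops=1 length=7.631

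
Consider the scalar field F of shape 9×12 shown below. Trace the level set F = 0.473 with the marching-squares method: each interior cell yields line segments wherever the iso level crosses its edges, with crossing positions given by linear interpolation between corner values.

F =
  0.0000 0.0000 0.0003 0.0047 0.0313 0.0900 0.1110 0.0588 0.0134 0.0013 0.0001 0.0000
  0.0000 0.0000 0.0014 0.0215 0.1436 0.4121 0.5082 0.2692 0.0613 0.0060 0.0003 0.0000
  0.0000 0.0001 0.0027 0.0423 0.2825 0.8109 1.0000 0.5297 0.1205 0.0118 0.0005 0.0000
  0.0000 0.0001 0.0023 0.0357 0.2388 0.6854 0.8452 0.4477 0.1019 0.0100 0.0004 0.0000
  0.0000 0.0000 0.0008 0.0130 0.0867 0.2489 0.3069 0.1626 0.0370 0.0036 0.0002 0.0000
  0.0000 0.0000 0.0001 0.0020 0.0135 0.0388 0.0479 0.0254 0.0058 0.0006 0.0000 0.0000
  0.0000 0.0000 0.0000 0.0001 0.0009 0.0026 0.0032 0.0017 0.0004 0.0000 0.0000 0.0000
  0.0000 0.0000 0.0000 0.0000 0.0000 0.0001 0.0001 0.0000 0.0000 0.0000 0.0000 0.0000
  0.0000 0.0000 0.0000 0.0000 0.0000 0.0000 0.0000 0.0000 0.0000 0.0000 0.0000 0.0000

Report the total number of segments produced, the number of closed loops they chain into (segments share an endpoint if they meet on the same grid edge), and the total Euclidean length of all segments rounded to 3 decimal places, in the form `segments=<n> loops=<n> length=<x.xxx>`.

cell (0,5): code 0100 → (0.911,6.000)–(1.000,5.634)
cell (0,6): code 1000 → (1.000,6.147)–(0.911,6.000)
cell (1,4): code 0100 → (1.153,5.000)–(2.000,4.361)
cell (1,5): code 1110 → (1.000,5.634)–(1.153,5.000)
cell (1,6): code 1101 → (1.782,7.000)–(1.000,6.147)
cell (1,7): code 1000 → (2.000,7.139)–(1.782,7.000)
cell (2,4): code 0110 → (2.000,4.361)–(3.000,4.524)
cell (2,6): code 1011 → (3.000,6.936)–(2.691,7.000)
cell (2,7): code 0001 → (2.691,7.000)–(2.000,7.139)
cell (3,4): code 0010 → (3.000,4.524)–(3.487,5.000)
cell (3,5): code 0011 → (3.487,5.000)–(3.691,6.000)
cell (3,6): code 0001 → (3.691,6.000)–(3.000,6.936)
total: 12 segments, chained into 1 closed loop(s), length Σ = 8.576113

segments=12 loops=1 length=8.576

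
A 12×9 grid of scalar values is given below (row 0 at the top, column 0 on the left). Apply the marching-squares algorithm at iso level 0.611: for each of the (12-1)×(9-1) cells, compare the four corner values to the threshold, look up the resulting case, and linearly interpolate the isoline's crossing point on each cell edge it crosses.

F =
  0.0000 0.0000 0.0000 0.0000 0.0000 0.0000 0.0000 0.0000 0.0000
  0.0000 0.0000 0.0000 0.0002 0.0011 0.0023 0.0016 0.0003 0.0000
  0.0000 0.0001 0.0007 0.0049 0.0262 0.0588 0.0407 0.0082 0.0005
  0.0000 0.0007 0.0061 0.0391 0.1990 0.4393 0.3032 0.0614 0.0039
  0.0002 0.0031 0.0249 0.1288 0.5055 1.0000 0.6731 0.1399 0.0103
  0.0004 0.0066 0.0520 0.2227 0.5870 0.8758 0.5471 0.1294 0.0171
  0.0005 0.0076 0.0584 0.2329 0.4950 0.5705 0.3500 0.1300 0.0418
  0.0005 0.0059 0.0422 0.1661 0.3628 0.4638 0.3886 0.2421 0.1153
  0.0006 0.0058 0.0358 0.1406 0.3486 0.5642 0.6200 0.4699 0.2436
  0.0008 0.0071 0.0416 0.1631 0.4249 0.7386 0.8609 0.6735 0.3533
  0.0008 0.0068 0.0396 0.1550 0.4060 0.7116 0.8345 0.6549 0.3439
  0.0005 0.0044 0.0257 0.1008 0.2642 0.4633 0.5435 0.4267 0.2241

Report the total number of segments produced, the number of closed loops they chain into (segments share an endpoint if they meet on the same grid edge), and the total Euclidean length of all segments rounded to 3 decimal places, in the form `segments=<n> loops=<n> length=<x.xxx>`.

cell (3,4): code 0100 → (3.306,5.000)–(4.000,4.213)
cell (3,5): code 1100 → (3.832,6.000)–(3.306,5.000)
cell (3,6): code 1000 → (4.000,6.116)–(3.832,6.000)
cell (4,4): code 0110 → (4.000,4.213)–(5.000,4.083)
cell (4,5): code 1011 → (5.000,5.806)–(4.493,6.000)
cell (4,6): code 0001 → (4.493,6.000)–(4.000,6.116)
cell (5,4): code 0010 → (5.000,4.083)–(5.867,5.000)
cell (5,5): code 0001 → (5.867,5.000)–(5.000,5.806)
cell (7,5): code 0100 → (7.961,6.000)–(8.000,5.839)
cell (7,6): code 1000 → (8.000,6.060)–(7.961,6.000)
cell (8,4): code 0100 → (8.268,5.000)–(9.000,4.593)
cell (8,5): code 1110 → (8.000,5.839)–(8.268,5.000)
cell (8,6): code 1101 → (8.693,7.000)–(8.000,6.060)
cell (8,7): code 1000 → (9.000,7.195)–(8.693,7.000)
cell (9,4): code 0110 → (9.000,4.593)–(10.000,4.671)
cell (9,7): code 1001 → (10.000,7.141)–(9.000,7.195)
cell (10,4): code 0010 → (10.000,4.671)–(10.405,5.000)
cell (10,5): code 0011 → (10.405,5.000)–(10.768,6.000)
cell (10,6): code 0011 → (10.768,6.000)–(10.192,7.000)
cell (10,7): code 0001 → (10.192,7.000)–(10.000,7.141)
total: 20 segments, chained into 2 closed loop(s), length Σ = 15.356474

segments=20 loops=2 length=15.356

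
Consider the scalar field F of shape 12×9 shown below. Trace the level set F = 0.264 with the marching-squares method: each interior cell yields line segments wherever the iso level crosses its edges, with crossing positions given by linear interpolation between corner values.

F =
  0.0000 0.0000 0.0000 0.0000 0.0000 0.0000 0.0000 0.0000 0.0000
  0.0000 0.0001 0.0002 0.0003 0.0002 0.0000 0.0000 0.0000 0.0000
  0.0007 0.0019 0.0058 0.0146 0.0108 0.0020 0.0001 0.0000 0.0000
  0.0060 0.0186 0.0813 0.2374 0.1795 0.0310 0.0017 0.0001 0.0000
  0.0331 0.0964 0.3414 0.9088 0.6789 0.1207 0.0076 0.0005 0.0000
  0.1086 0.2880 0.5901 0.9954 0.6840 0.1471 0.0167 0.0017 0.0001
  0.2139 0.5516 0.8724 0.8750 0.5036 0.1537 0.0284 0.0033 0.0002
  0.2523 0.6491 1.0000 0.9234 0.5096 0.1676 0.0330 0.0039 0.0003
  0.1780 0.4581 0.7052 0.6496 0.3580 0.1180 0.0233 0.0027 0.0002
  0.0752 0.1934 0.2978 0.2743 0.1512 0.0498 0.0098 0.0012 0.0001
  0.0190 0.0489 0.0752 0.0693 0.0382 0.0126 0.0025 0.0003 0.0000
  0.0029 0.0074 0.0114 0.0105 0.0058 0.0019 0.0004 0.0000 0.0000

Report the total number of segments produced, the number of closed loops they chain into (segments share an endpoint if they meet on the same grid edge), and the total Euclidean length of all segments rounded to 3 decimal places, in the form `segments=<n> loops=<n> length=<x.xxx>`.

segments=20 loops=1 length=17.247

cell (3,1): code 0100 → (3.702,2.000)–(4.000,1.684)
cell (3,2): code 1100 → (3.040,3.000)–(3.702,2.000)
cell (3,3): code 1100 → (3.169,4.000)–(3.040,3.000)
cell (3,4): code 1000 → (4.000,4.743)–(3.169,4.000)
cell (4,0): code 0100 → (4.875,1.000)–(5.000,0.866)
cell (4,1): code 1110 → (4.000,1.684)–(4.875,1.000)
cell (4,4): code 1001 → (5.000,4.782)–(4.000,4.743)
cell (5,0): code 0110 → (5.000,0.866)–(6.000,0.148)
cell (5,4): code 1001 → (6.000,4.685)–(5.000,4.782)
cell (6,0): code 0110 → (6.000,0.148)–(7.000,0.029)
cell (6,4): code 1001 → (7.000,4.718)–(6.000,4.685)
cell (7,0): code 0110 → (7.000,0.029)–(8.000,0.307)
cell (7,4): code 1001 → (8.000,4.392)–(7.000,4.718)
cell (8,0): code 0010 → (8.000,0.307)–(8.733,1.000)
cell (8,1): code 0111 → (8.733,1.000)–(9.000,1.676)
cell (8,3): code 1011 → (9.000,3.084)–(8.455,4.000)
cell (8,4): code 0001 → (8.455,4.000)–(8.000,4.392)
cell (9,1): code 0010 → (9.000,1.676)–(9.152,2.000)
cell (9,2): code 0011 → (9.152,2.000)–(9.050,3.000)
cell (9,3): code 0001 → (9.050,3.000)–(9.000,3.084)
total: 20 segments, chained into 1 closed loop(s), length Σ = 17.246990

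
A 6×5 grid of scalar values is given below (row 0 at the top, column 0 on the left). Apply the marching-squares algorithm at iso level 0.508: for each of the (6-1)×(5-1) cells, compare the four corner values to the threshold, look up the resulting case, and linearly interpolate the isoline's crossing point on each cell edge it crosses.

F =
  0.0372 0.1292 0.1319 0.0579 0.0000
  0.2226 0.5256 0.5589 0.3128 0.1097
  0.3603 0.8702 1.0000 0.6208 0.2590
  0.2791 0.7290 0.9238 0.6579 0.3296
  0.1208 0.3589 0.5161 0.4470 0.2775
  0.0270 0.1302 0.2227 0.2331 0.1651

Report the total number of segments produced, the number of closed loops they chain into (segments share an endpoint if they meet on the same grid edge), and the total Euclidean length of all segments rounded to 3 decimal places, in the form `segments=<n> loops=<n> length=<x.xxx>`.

cell (0,0): code 0100 → (0.956,1.000)–(1.000,0.942)
cell (0,1): code 1100 → (0.881,2.000)–(0.956,1.000)
cell (0,2): code 1000 → (1.000,2.207)–(0.881,2.000)
cell (1,0): code 0110 → (1.000,0.942)–(2.000,0.290)
cell (1,2): code 1101 → (1.634,3.000)–(1.000,2.207)
cell (1,3): code 1000 → (2.000,3.312)–(1.634,3.000)
cell (2,0): code 0110 → (2.000,0.290)–(3.000,0.509)
cell (2,3): code 1001 → (3.000,3.457)–(2.000,3.312)
cell (3,0): code 0010 → (3.000,0.509)–(3.597,1.000)
cell (3,1): code 0111 → (3.597,1.000)–(4.000,1.948)
cell (3,2): code 1011 → (4.000,2.117)–(3.711,3.000)
cell (3,3): code 0001 → (3.711,3.000)–(3.000,3.457)
cell (4,1): code 0010 → (4.000,1.948)–(4.028,2.000)
cell (4,2): code 0001 → (4.028,2.000)–(4.000,2.117)
total: 14 segments, chained into 1 closed loop(s), length Σ = 9.795268

segments=14 loops=1 length=9.795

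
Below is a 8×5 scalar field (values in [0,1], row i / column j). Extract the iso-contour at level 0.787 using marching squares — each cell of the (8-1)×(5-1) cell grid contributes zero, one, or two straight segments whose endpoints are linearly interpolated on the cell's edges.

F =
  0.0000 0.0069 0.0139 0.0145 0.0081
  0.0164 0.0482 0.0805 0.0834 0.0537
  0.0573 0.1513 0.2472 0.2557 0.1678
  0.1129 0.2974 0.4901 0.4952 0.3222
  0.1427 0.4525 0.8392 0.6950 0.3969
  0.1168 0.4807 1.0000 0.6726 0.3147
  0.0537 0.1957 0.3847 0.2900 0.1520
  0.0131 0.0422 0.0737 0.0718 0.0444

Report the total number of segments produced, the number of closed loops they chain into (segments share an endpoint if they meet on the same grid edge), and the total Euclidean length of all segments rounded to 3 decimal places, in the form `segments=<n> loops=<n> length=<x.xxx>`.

segments=6 loops=1 length=3.945

cell (3,1): code 0100 → (3.850,2.000)–(4.000,1.865)
cell (3,2): code 1000 → (4.000,2.362)–(3.850,2.000)
cell (4,1): code 0110 → (4.000,1.865)–(5.000,1.590)
cell (4,2): code 1001 → (5.000,2.651)–(4.000,2.362)
cell (5,1): code 0010 → (5.000,1.590)–(5.346,2.000)
cell (5,2): code 0001 → (5.346,2.000)–(5.000,2.651)
total: 6 segments, chained into 1 closed loop(s), length Σ = 3.944758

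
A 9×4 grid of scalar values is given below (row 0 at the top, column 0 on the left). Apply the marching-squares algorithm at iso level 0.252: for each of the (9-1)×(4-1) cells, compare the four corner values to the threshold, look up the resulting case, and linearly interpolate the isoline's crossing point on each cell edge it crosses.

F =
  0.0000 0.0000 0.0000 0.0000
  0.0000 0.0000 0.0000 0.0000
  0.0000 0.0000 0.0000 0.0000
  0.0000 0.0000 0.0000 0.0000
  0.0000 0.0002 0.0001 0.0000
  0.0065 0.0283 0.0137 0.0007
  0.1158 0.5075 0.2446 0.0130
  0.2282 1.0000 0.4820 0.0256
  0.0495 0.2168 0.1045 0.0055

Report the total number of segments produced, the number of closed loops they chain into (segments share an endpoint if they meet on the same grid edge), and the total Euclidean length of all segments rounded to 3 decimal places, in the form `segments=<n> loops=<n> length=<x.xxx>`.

cell (5,0): code 0100 → (5.467,1.000)–(6.000,0.348)
cell (5,1): code 1000 → (6.000,1.972)–(5.467,1.000)
cell (6,0): code 0110 → (6.000,0.348)–(7.000,0.031)
cell (6,1): code 1101 → (6.031,2.000)–(6.000,1.972)
cell (6,2): code 1000 → (7.000,2.504)–(6.031,2.000)
cell (7,0): code 0010 → (7.000,0.031)–(7.955,1.000)
cell (7,1): code 0011 → (7.955,1.000)–(7.609,2.000)
cell (7,2): code 0001 → (7.609,2.000)–(7.000,2.504)
total: 8 segments, chained into 1 closed loop(s), length Σ = 7.343473

segments=8 loops=1 length=7.343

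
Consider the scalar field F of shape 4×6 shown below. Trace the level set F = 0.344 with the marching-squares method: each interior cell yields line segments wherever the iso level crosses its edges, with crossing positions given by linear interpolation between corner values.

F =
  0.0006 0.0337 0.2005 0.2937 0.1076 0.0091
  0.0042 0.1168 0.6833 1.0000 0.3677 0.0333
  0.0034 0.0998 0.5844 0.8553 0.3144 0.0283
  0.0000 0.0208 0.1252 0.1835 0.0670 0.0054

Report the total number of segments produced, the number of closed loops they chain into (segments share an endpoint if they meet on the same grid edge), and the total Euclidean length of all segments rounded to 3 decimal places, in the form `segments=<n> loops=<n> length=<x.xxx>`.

segments=10 loops=1 length=8.345

cell (0,1): code 0100 → (0.297,2.000)–(1.000,1.401)
cell (0,2): code 1100 → (0.071,3.000)–(0.297,2.000)
cell (0,3): code 1100 → (0.909,4.000)–(0.071,3.000)
cell (0,4): code 1000 → (1.000,4.071)–(0.909,4.000)
cell (1,1): code 0110 → (1.000,1.401)–(2.000,1.504)
cell (1,3): code 1011 → (2.000,3.945)–(1.445,4.000)
cell (1,4): code 0001 → (1.445,4.000)–(1.000,4.071)
cell (2,1): code 0010 → (2.000,1.504)–(2.524,2.000)
cell (2,2): code 0011 → (2.524,2.000)–(2.761,3.000)
cell (2,3): code 0001 → (2.761,3.000)–(2.000,3.945)
total: 10 segments, chained into 1 closed loop(s), length Σ = 8.344749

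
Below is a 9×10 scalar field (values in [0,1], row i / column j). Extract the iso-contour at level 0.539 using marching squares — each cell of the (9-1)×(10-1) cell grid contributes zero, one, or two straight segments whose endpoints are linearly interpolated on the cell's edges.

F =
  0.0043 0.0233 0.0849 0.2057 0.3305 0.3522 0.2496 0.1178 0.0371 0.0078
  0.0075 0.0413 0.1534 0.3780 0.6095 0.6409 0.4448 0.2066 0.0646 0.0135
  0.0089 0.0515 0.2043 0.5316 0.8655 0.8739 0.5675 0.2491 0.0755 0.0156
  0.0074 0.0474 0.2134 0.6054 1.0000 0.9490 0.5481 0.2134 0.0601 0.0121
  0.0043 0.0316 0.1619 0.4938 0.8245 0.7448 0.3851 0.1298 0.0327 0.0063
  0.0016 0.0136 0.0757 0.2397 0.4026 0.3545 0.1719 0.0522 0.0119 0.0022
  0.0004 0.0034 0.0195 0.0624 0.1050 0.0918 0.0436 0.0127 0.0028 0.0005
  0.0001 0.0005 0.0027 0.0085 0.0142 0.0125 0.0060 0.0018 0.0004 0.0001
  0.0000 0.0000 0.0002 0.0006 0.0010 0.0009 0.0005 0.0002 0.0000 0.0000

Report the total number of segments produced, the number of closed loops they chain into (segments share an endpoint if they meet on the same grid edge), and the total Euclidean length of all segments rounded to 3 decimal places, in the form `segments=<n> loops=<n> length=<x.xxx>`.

segments=16 loops=1 length=11.440

cell (0,3): code 0100 → (0.747,4.000)–(1.000,3.695)
cell (0,4): code 1100 → (0.647,5.000)–(0.747,4.000)
cell (0,5): code 1000 → (1.000,5.520)–(0.647,5.000)
cell (1,3): code 0110 → (1.000,3.695)–(2.000,3.022)
cell (1,5): code 1101 → (1.768,6.000)–(1.000,5.520)
cell (1,6): code 1000 → (2.000,6.090)–(1.768,6.000)
cell (2,2): code 0100 → (2.100,3.000)–(3.000,2.831)
cell (2,3): code 1110 → (2.000,3.022)–(2.100,3.000)
cell (2,6): code 1001 → (3.000,6.027)–(2.000,6.090)
cell (3,2): code 0010 → (3.000,2.831)–(3.595,3.000)
cell (3,3): code 0111 → (3.595,3.000)–(4.000,3.137)
cell (3,5): code 1011 → (4.000,5.572)–(3.056,6.000)
cell (3,6): code 0001 → (3.056,6.000)–(3.000,6.027)
cell (4,3): code 0010 → (4.000,3.137)–(4.677,4.000)
cell (4,4): code 0011 → (4.677,4.000)–(4.527,5.000)
cell (4,5): code 0001 → (4.527,5.000)–(4.000,5.572)
total: 16 segments, chained into 1 closed loop(s), length Σ = 11.440023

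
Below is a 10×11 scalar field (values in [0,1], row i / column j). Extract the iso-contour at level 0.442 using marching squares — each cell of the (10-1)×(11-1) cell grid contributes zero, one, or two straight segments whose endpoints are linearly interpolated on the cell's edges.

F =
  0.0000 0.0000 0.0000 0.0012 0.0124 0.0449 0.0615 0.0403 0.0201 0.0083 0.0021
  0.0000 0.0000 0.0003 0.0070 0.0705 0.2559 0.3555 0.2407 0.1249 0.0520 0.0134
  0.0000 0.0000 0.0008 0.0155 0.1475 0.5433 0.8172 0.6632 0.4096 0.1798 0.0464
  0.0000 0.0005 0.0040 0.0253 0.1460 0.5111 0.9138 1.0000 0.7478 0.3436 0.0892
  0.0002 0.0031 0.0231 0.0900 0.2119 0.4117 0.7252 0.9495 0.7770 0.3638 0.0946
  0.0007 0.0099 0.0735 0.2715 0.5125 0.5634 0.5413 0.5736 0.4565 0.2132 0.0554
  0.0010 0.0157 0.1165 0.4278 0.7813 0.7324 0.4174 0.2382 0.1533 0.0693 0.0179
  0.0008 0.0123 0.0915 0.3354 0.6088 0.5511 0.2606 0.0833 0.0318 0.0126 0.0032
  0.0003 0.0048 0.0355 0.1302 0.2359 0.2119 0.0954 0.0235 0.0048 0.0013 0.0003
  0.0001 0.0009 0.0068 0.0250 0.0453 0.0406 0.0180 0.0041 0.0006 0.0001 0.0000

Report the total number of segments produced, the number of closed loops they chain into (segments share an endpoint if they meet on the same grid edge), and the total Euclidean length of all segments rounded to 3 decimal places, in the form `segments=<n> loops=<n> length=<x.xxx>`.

segments=24 loops=1 length=19.062

cell (1,4): code 0100 → (1.648,5.000)–(2.000,4.744)
cell (1,5): code 1100 → (1.187,6.000)–(1.648,5.000)
cell (1,6): code 1100 → (1.476,7.000)–(1.187,6.000)
cell (1,7): code 1000 → (2.000,7.872)–(1.476,7.000)
cell (2,4): code 0110 → (2.000,4.744)–(3.000,4.811)
cell (2,7): code 1101 → (2.096,8.000)–(2.000,7.872)
cell (2,8): code 1000 → (3.000,8.757)–(2.096,8.000)
cell (3,4): code 0010 → (3.000,4.811)–(3.695,5.000)
cell (3,5): code 0111 → (3.695,5.000)–(4.000,5.097)
cell (3,8): code 1001 → (4.000,8.811)–(3.000,8.757)
cell (4,3): code 0100 → (4.765,4.000)–(5.000,3.707)
cell (4,4): code 1100 → (4.200,5.000)–(4.765,4.000)
cell (4,5): code 1110 → (4.000,5.097)–(4.200,5.000)
cell (4,8): code 1001 → (5.000,8.060)–(4.000,8.811)
cell (5,3): code 0110 → (5.000,3.707)–(6.000,3.040)
cell (5,5): code 1011 → (6.000,5.922)–(5.801,6.000)
cell (5,6): code 0011 → (5.801,6.000)–(5.392,7.000)
cell (5,7): code 0011 → (5.392,7.000)–(5.048,8.000)
cell (5,8): code 0001 → (5.048,8.000)–(5.000,8.060)
cell (6,3): code 0110 → (6.000,3.040)–(7.000,3.390)
cell (6,5): code 1001 → (7.000,5.376)–(6.000,5.922)
cell (7,3): code 0010 → (7.000,3.390)–(7.447,4.000)
cell (7,4): code 0011 → (7.447,4.000)–(7.322,5.000)
cell (7,5): code 0001 → (7.322,5.000)–(7.000,5.376)
total: 24 segments, chained into 1 closed loop(s), length Σ = 19.061542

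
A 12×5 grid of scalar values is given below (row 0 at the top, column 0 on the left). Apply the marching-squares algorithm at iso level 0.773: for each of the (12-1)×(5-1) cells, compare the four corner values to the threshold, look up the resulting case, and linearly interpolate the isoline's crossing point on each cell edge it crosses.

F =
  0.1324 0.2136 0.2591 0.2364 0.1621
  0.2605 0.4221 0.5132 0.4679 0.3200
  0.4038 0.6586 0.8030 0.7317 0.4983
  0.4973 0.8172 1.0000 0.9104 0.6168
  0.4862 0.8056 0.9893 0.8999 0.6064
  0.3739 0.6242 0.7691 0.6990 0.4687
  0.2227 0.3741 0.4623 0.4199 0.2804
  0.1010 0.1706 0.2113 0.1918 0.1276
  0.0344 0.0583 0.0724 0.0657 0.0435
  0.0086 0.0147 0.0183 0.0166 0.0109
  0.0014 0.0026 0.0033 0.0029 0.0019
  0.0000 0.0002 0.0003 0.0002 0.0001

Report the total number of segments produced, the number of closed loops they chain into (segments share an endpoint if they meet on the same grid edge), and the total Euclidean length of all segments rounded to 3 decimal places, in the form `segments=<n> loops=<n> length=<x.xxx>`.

cell (1,1): code 0100 → (1.896,2.000)–(2.000,1.792)
cell (1,2): code 1000 → (2.000,2.421)–(1.896,2.000)
cell (2,0): code 0100 → (2.721,1.000)–(3.000,0.862)
cell (2,1): code 1110 → (2.000,1.792)–(2.721,1.000)
cell (2,2): code 1101 → (2.231,3.000)–(2.000,2.421)
cell (2,3): code 1000 → (3.000,3.468)–(2.231,3.000)
cell (3,0): code 0110 → (3.000,0.862)–(4.000,0.898)
cell (3,3): code 1001 → (4.000,3.432)–(3.000,3.468)
cell (4,0): code 0010 → (4.000,0.898)–(4.180,1.000)
cell (4,1): code 0011 → (4.180,1.000)–(4.982,2.000)
cell (4,2): code 0011 → (4.982,2.000)–(4.632,3.000)
cell (4,3): code 0001 → (4.632,3.000)–(4.000,3.432)
total: 12 segments, chained into 1 closed loop(s), length Σ = 8.887005

segments=12 loops=1 length=8.887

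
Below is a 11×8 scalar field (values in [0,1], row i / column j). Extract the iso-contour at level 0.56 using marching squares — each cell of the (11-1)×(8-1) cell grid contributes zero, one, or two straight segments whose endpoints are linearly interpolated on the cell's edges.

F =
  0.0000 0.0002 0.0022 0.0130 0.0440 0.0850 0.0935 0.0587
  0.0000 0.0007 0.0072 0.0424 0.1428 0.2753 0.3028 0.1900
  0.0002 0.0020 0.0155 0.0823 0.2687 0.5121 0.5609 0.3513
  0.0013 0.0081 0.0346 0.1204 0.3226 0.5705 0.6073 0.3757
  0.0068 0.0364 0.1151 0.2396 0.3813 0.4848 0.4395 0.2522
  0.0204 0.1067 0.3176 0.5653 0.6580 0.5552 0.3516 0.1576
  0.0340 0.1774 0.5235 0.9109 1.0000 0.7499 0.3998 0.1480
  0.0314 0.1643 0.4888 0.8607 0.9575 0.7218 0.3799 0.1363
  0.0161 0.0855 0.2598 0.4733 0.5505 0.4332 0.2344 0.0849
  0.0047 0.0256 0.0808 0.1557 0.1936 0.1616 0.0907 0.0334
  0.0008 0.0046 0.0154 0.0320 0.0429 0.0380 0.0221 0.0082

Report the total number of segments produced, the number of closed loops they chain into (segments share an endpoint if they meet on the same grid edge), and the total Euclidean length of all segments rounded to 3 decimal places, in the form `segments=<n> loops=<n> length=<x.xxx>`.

cell (1,5): code 0100 → (1.997,6.000)–(2.000,5.982)
cell (1,6): code 1000 → (2.000,6.004)–(1.997,6.000)
cell (2,4): code 0100 → (2.820,5.000)–(3.000,4.958)
cell (2,5): code 1110 → (2.000,5.982)–(2.820,5.000)
cell (2,6): code 1001 → (3.000,6.204)–(2.000,6.004)
cell (3,4): code 0010 → (3.000,4.958)–(3.123,5.000)
cell (3,5): code 0011 → (3.123,5.000)–(3.282,6.000)
cell (3,6): code 0001 → (3.282,6.000)–(3.000,6.204)
cell (4,2): code 0100 → (4.984,3.000)–(5.000,2.979)
cell (4,3): code 1100 → (4.646,4.000)–(4.984,3.000)
cell (4,4): code 1000 → (5.000,4.953)–(4.646,4.000)
cell (5,2): code 0110 → (5.000,2.979)–(6.000,2.094)
cell (5,4): code 1101 → (5.025,5.000)–(5.000,4.953)
cell (5,5): code 1000 → (6.000,5.542)–(5.025,5.000)
cell (6,2): code 0110 → (6.000,2.094)–(7.000,2.191)
cell (6,5): code 1001 → (7.000,5.473)–(6.000,5.542)
cell (7,2): code 0010 → (7.000,2.191)–(7.776,3.000)
cell (7,3): code 0011 → (7.776,3.000)–(7.977,4.000)
cell (7,4): code 0011 → (7.977,4.000)–(7.561,5.000)
cell (7,5): code 0001 → (7.561,5.000)–(7.000,5.473)
total: 20 segments, chained into 2 closed loop(s), length Σ = 14.566063

segments=20 loops=2 length=14.566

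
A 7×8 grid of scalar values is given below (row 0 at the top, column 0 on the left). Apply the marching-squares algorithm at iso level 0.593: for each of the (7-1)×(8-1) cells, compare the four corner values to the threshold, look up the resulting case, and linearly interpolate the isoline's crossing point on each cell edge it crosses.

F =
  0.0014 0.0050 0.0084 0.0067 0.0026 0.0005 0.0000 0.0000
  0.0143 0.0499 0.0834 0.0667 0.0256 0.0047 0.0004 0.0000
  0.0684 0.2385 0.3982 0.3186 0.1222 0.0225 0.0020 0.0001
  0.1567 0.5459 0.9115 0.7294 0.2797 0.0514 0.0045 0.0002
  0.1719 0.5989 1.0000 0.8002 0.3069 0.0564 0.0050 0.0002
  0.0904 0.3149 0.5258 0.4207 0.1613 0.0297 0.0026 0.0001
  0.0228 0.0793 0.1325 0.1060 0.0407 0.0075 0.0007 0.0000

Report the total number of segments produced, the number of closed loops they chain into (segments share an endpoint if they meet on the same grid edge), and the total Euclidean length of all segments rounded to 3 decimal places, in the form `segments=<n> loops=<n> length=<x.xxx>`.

cell (2,1): code 0100 → (2.380,2.000)–(3.000,1.129)
cell (2,2): code 1100 → (2.668,3.000)–(2.380,2.000)
cell (2,3): code 1000 → (3.000,3.303)–(2.668,3.000)
cell (3,0): code 0100 → (3.889,1.000)–(4.000,0.986)
cell (3,1): code 1110 → (3.000,1.129)–(3.889,1.000)
cell (3,3): code 1001 → (4.000,3.420)–(3.000,3.303)
cell (4,0): code 0010 → (4.000,0.986)–(4.021,1.000)
cell (4,1): code 0011 → (4.021,1.000)–(4.858,2.000)
cell (4,2): code 0011 → (4.858,2.000)–(4.546,3.000)
cell (4,3): code 0001 → (4.546,3.000)–(4.000,3.420)
total: 10 segments, chained into 1 closed loop(s), length Σ = 7.642805

segments=10 loops=1 length=7.643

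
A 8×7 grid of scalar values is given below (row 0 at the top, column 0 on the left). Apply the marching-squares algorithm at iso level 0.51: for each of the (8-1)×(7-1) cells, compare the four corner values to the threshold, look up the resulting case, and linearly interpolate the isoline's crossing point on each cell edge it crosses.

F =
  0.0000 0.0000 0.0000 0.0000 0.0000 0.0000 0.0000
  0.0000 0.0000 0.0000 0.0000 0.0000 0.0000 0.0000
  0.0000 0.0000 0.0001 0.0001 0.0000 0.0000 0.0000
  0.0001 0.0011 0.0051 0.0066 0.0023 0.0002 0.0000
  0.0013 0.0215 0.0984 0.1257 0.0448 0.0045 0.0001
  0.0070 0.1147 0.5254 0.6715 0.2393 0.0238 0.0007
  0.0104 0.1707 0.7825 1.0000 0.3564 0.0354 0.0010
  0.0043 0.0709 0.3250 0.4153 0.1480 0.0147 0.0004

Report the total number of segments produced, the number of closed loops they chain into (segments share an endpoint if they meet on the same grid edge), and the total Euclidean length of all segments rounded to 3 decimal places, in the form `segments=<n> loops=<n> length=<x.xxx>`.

segments=8 loops=1 length=6.619

cell (4,1): code 0100 → (4.964,2.000)–(5.000,1.963)
cell (4,2): code 1100 → (4.704,3.000)–(4.964,2.000)
cell (4,3): code 1000 → (5.000,3.374)–(4.704,3.000)
cell (5,1): code 0110 → (5.000,1.963)–(6.000,1.555)
cell (5,3): code 1001 → (6.000,3.761)–(5.000,3.374)
cell (6,1): code 0010 → (6.000,1.555)–(6.596,2.000)
cell (6,2): code 0011 → (6.596,2.000)–(6.838,3.000)
cell (6,3): code 0001 → (6.838,3.000)–(6.000,3.761)
total: 8 segments, chained into 1 closed loop(s), length Σ = 6.619321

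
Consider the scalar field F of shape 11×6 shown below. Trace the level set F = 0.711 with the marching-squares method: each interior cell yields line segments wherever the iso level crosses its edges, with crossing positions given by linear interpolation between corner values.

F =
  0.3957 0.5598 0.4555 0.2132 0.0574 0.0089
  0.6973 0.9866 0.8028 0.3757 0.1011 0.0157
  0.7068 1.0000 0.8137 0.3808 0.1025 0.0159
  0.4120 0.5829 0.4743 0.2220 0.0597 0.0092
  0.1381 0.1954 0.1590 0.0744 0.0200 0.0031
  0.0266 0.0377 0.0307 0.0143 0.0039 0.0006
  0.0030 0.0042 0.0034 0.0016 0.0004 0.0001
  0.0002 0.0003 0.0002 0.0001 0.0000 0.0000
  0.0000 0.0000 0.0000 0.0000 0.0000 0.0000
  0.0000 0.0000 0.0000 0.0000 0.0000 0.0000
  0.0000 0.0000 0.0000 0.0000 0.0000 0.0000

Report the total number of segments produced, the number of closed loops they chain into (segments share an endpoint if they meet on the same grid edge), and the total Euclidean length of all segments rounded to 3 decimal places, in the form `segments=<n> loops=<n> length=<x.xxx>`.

segments=8 loops=1 length=7.225

cell (0,0): code 0100 → (0.354,1.000)–(1.000,0.047)
cell (0,1): code 1100 → (0.736,2.000)–(0.354,1.000)
cell (0,2): code 1000 → (1.000,2.215)–(0.736,2.000)
cell (1,0): code 0110 → (1.000,0.047)–(2.000,0.014)
cell (1,2): code 1001 → (2.000,2.237)–(1.000,2.215)
cell (2,0): code 0010 → (2.000,0.014)–(2.693,1.000)
cell (2,1): code 0011 → (2.693,1.000)–(2.303,2.000)
cell (2,2): code 0001 → (2.303,2.000)–(2.000,2.237)
total: 8 segments, chained into 1 closed loop(s), length Σ = 7.225426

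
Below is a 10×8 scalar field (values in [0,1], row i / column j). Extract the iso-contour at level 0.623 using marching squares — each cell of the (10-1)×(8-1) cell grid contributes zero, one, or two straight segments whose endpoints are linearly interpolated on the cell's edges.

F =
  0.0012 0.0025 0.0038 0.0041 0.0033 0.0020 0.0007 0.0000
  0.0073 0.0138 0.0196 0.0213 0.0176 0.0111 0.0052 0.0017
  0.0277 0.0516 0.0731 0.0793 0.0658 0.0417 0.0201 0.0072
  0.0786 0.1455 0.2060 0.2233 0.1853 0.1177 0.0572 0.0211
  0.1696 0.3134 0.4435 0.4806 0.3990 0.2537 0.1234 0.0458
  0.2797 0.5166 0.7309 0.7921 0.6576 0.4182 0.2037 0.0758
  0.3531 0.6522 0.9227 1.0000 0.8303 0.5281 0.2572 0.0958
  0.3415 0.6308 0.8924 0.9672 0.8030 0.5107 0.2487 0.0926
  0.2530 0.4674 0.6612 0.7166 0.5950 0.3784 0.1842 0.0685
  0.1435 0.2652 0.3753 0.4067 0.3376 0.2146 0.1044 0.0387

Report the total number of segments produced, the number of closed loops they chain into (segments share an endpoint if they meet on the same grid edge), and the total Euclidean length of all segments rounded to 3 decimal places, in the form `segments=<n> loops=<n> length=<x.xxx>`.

cell (4,1): code 0100 → (4.625,2.000)–(5.000,1.497)
cell (4,2): code 1100 → (4.457,3.000)–(4.625,2.000)
cell (4,3): code 1100 → (4.866,4.000)–(4.457,3.000)
cell (4,4): code 1000 → (5.000,4.145)–(4.866,4.000)
cell (5,0): code 0100 → (5.785,1.000)–(6.000,0.902)
cell (5,1): code 1110 → (5.000,1.497)–(5.785,1.000)
cell (5,4): code 1001 → (6.000,4.686)–(5.000,4.145)
cell (6,0): code 0110 → (6.000,0.902)–(7.000,0.973)
cell (6,4): code 1001 → (7.000,4.616)–(6.000,4.686)
cell (7,0): code 0010 → (7.000,0.973)–(7.048,1.000)
cell (7,1): code 0111 → (7.048,1.000)–(8.000,1.803)
cell (7,3): code 1011 → (8.000,3.770)–(7.865,4.000)
cell (7,4): code 0001 → (7.865,4.000)–(7.000,4.616)
cell (8,1): code 0010 → (8.000,1.803)–(8.134,2.000)
cell (8,2): code 0011 → (8.134,2.000)–(8.302,3.000)
cell (8,3): code 0001 → (8.302,3.000)–(8.000,3.770)
total: 16 segments, chained into 1 closed loop(s), length Σ = 11.934798

segments=16 loops=1 length=11.935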